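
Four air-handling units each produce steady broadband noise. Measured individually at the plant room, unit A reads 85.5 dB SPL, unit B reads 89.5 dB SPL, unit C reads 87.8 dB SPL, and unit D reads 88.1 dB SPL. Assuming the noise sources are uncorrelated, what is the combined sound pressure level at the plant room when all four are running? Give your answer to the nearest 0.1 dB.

94.0 dB SPL

Uncorrelated sources add in intensity (power), not in dB.
L_total = 10·log₁₀(10^(85.5/10) + 10^(89.5/10) + 10^(87.8/10) + 10^(88.1/10)) = 10·log₁₀(2494000000) = 94.0 dB SPL.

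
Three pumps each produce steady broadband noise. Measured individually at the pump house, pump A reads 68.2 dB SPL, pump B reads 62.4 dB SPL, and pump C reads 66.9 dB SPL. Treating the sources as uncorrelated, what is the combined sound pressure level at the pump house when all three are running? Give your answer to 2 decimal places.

Add the sources as powers (linear), then convert back to dB:
L_total = 10·log₁₀(10^(68.2/10) + 10^(62.4/10) + 10^(66.9/10)) = 10·log₁₀(13240000) = 71.22 dB SPL.

71.22 dB SPL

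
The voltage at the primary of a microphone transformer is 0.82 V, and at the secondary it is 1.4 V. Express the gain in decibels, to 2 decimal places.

Voltage ratio → dB uses the 20·log₁₀ form:
20·log₁₀(1.4/0.82) = 20·log₁₀(1.707) = 4.65 dB.

4.65 dB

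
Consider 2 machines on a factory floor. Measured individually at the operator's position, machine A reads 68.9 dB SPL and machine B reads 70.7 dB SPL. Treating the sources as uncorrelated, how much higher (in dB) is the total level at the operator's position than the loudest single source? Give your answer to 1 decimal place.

Add the sources as powers (linear), then convert back to dB:
L_total = 10·log₁₀(10^(68.9/10) + 10^(70.7/10)) = 72.90 dB SPL.
Excess over the loudest (70.7 dB): 72.90 − 70.7 = 2.2 dB.

2.2 dB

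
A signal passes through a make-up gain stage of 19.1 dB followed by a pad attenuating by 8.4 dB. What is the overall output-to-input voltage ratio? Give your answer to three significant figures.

3.43

Net gain = 19.1 + (−8.4) = 10.7 dB.
Voltage ratio = 10^(10.7/20) = 3.43.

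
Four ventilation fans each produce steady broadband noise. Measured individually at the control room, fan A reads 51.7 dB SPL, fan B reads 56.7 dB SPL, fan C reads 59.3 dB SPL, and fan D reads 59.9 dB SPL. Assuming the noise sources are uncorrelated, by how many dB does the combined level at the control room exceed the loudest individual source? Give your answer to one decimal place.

Incoherent sources sum as intensities:
L_total = 10·log₁₀(10^(51.7/10) + 10^(56.7/10) + 10^(59.3/10) + 10^(59.9/10)) = 63.88 dB SPL.
Excess over the loudest (59.9 dB): 63.88 − 59.9 = 4.0 dB.

4.0 dB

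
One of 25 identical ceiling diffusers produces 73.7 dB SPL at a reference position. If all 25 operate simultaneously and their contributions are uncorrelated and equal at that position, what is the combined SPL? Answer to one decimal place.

25 equal incoherent sources raise the level by 10·log₁₀(25) = 13.98 dB.
L_total = 73.7 + 13.98 = 87.7 dB SPL.

87.7 dB SPL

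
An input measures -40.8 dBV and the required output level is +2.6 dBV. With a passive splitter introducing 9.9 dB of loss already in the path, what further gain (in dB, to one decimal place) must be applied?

53.3 dB

The required make-up gain is the shortfall in the dB sum.
G = +2.6 − (-40.8) + 9.9 = 53.3 dB.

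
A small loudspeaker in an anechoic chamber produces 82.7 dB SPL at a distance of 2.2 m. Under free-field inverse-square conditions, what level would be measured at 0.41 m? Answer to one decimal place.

97.3 dB SPL

Inverse-square spreading gives ΔL = −20·log₁₀(d₂/d₁).
ΔL = −20·log₁₀(0.41/2.2) = 14.59 dB, so L₂ = 82.7 + (14.59) = 97.3 dB SPL.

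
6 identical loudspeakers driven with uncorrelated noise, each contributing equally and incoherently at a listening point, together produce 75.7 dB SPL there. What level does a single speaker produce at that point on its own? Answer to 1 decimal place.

67.9 dB SPL

6 equal incoherent sources add 10·log₁₀(6) = 7.78 dB over one source.
L_one = 75.7 − 7.78 = 67.9 dB SPL.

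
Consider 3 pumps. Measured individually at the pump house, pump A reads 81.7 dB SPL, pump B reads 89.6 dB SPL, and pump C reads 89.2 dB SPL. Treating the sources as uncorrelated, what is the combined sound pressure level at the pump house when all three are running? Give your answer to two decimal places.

Add the sources as powers (linear), then convert back to dB:
L_total = 10·log₁₀(10^(81.7/10) + 10^(89.6/10) + 10^(89.2/10)) = 10·log₁₀(1892000000) = 92.77 dB SPL.

92.77 dB SPL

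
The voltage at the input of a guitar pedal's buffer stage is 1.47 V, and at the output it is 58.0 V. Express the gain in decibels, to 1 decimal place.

Voltage ratio → dB uses the 20·log₁₀ form:
20·log₁₀(58.0/1.47) = 20·log₁₀(39.46) = 31.9 dB.

31.9 dB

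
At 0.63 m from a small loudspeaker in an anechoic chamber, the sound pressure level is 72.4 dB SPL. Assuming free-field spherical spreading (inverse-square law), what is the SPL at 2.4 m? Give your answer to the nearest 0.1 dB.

Free-field point source: level drops by 20·log₁₀ of the distance ratio.
ΔL = −20·log₁₀(2.4/0.63) = -11.62 dB, so L₂ = 72.4 + (-11.62) = 60.8 dB SPL.

60.8 dB SPL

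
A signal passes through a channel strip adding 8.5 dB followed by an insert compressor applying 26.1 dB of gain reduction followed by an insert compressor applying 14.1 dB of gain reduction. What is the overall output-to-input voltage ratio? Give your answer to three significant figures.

0.0260

Net gain = 8.5 + (−26.1) + (−14.1) = -31.7 dB.
Voltage ratio = 10^(-31.7/20) = 0.0260.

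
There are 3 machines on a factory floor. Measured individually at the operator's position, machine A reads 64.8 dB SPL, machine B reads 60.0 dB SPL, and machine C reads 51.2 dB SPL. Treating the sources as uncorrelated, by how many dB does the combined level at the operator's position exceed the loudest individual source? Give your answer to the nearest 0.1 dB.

Add the sources as powers (linear), then convert back to dB:
L_total = 10·log₁₀(10^(64.8/10) + 10^(60.0/10) + 10^(51.2/10)) = 66.18 dB SPL.
Excess over the loudest (64.8 dB): 66.18 − 64.8 = 1.4 dB.

1.4 dB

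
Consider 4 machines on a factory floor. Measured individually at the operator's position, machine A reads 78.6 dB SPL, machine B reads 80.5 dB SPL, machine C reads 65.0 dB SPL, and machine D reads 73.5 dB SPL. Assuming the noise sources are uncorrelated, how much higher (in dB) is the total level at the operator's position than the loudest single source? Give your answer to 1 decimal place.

2.7 dB

Add the sources as powers (linear), then convert back to dB:
L_total = 10·log₁₀(10^(78.6/10) + 10^(80.5/10) + 10^(65.0/10) + 10^(73.5/10)) = 83.23 dB SPL.
Excess over the loudest (80.5 dB): 83.23 − 80.5 = 2.7 dB.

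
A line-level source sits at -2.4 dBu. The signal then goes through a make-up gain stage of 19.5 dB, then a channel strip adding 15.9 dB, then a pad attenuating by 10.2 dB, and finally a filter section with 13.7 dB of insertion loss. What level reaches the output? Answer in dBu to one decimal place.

+9.1 dBu

Gain stages sum in dB:
-2.4 + 19.5 + 15.9 − 10.2 − 13.7 = +9.1 dBu.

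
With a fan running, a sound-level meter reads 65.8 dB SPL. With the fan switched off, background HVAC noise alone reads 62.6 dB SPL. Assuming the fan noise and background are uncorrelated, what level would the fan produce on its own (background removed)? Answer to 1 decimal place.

63.0 dB SPL

Remove the background by subtracting linear intensities:
L_src = 10·log₁₀(10^(65.8/10) − 10^(62.6/10)) = 10·log₁₀(1982000) = 63.0 dB SPL.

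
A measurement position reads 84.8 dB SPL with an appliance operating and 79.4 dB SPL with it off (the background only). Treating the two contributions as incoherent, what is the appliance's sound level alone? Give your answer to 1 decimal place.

83.3 dB SPL

Remove the background by subtracting linear intensities:
L_src = 10·log₁₀(10^(84.8/10) − 10^(79.4/10)) = 10·log₁₀(214900000) = 83.3 dB SPL.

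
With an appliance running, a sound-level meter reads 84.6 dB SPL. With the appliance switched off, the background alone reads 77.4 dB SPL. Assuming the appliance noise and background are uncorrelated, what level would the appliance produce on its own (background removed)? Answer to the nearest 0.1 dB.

Remove the background by subtracting linear intensities:
L_src = 10·log₁₀(10^(84.6/10) − 10^(77.4/10)) = 10·log₁₀(233400000) = 83.7 dB SPL.

83.7 dB SPL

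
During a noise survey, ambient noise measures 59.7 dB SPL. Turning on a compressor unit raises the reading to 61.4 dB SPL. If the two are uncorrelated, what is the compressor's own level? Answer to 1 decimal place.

Remove the background by subtracting linear intensities:
L_src = 10·log₁₀(10^(61.4/10) − 10^(59.7/10)) = 10·log₁₀(447100) = 56.5 dB SPL.

56.5 dB SPL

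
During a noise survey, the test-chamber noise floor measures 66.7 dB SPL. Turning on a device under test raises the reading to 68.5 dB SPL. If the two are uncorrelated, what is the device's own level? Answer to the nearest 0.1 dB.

63.8 dB SPL

Background correction is a power subtraction:
L_src = 10·log₁₀(10^(68.5/10) − 10^(66.7/10)) = 10·log₁₀(2402000) = 63.8 dB SPL.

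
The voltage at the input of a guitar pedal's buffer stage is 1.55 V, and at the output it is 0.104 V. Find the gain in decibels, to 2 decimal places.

For a voltage ratio, dB = 20·log₁₀(V₂/V₁).
20·log₁₀(0.104/1.55) = 20·log₁₀(0.06710) = -23.47 dB.

-23.47 dB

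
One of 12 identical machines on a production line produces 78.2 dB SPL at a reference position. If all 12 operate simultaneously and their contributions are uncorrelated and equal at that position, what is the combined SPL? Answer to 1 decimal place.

89.0 dB SPL

12 equal incoherent sources raise the level by 10·log₁₀(12) = 10.79 dB.
L_total = 78.2 + 10.79 = 89.0 dB SPL.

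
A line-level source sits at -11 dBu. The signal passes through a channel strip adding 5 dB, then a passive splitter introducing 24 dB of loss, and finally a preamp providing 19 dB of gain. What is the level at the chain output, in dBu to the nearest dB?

Gain stages sum in dB:
-11 + 5 − 24 + 19 = -11 dBu.

-11 dBu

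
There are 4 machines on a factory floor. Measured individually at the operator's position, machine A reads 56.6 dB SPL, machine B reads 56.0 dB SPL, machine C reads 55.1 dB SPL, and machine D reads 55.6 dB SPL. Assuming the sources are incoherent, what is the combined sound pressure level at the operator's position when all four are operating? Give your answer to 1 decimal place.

61.9 dB SPL

Add the sources as powers (linear), then convert back to dB:
L_total = 10·log₁₀(10^(56.6/10) + 10^(56.0/10) + 10^(55.1/10) + 10^(55.6/10)) = 10·log₁₀(1542000) = 61.9 dB SPL.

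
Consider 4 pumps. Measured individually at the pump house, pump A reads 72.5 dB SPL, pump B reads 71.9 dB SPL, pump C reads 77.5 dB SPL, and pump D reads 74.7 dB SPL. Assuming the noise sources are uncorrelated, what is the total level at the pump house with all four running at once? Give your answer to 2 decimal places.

80.76 dB SPL

Add the sources as powers (linear), then convert back to dB:
L_total = 10·log₁₀(10^(72.5/10) + 10^(71.9/10) + 10^(77.5/10) + 10^(74.7/10)) = 10·log₁₀(119000000) = 80.76 dB SPL.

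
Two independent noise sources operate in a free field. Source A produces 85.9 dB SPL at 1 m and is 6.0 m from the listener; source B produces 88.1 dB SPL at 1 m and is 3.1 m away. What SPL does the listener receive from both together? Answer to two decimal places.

78.92 dB SPL

At the listener: L_A = 85.9 − 20·log₁₀(6.0) = 70.337 dB; L_B = 88.1 − 20·log₁₀(3.1) = 78.273 dB.
Combined: 10·log₁₀(10^(70.337/10)+10^(78.273/10)) = 78.92 dB SPL.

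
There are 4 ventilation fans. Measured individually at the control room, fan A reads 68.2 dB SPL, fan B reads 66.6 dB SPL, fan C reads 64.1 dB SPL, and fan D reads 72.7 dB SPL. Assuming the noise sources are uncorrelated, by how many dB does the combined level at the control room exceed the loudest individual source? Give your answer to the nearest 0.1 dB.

Uncorrelated sources add in intensity (power), not in dB.
L_total = 10·log₁₀(10^(68.2/10) + 10^(66.6/10) + 10^(64.1/10) + 10^(72.7/10)) = 75.10 dB SPL.
Excess over the loudest (72.7 dB): 75.10 − 72.7 = 2.4 dB.

2.4 dB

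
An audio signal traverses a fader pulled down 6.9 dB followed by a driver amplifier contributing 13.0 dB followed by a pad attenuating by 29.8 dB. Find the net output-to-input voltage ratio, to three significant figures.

Net gain = (−6.9) + 13.0 + (−29.8) = -23.7 dB.
Voltage ratio = 10^(-23.7/20) = 0.0653.

0.0653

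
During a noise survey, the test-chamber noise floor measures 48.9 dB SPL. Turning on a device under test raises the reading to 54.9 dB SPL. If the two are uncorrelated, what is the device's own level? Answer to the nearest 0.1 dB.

53.6 dB SPL

Subtract intensities: L_src = 10·log₁₀(10^(L_total/10) − 10^(L_bg/10)).
L_src = 10·log₁₀(10^(54.9/10) − 10^(48.9/10)) = 10·log₁₀(231400) = 53.6 dB SPL.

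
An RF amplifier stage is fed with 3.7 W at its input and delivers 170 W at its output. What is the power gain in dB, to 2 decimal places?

For a power ratio, dB = 10·log₁₀(P₂/P₁).
10·log₁₀(170/3.7) = 10·log₁₀(45.95) = 16.62 dB.

16.62 dB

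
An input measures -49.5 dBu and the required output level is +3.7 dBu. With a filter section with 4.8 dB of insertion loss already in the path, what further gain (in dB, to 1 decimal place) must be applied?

58.0 dB

The required make-up gain is the shortfall in the dB sum.
G = +3.7 − (-49.5) + 4.8 = 58.0 dB.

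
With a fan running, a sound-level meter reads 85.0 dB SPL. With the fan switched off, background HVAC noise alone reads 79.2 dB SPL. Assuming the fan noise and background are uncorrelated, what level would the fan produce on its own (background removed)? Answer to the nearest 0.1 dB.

Background correction is a power subtraction:
L_src = 10·log₁₀(10^(85.0/10) − 10^(79.2/10)) = 10·log₁₀(233100000) = 83.7 dB SPL.

83.7 dB SPL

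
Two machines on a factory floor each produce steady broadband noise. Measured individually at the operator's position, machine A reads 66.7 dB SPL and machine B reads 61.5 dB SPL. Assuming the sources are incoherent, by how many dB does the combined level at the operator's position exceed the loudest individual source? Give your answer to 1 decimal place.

1.1 dB

Add the sources as powers (linear), then convert back to dB:
L_total = 10·log₁₀(10^(66.7/10) + 10^(61.5/10)) = 67.85 dB SPL.
Excess over the loudest (66.7 dB): 67.85 − 66.7 = 1.1 dB.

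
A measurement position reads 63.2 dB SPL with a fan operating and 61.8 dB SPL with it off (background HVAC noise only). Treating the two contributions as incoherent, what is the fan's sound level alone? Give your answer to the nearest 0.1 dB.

Subtract intensities: L_src = 10·log₁₀(10^(L_total/10) − 10^(L_bg/10)).
L_src = 10·log₁₀(10^(63.2/10) − 10^(61.8/10)) = 10·log₁₀(575700) = 57.6 dB SPL.

57.6 dB SPL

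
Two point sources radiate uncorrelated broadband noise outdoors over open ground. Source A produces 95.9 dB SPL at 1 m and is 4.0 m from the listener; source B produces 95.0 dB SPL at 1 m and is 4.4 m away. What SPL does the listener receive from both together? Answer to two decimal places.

86.09 dB SPL

At the listener: L_A = 95.9 − 20·log₁₀(4.0) = 83.859 dB; L_B = 95.0 − 20·log₁₀(4.4) = 82.131 dB.
Combined: 10·log₁₀(10^(83.859/10)+10^(82.131/10)) = 86.09 dB SPL.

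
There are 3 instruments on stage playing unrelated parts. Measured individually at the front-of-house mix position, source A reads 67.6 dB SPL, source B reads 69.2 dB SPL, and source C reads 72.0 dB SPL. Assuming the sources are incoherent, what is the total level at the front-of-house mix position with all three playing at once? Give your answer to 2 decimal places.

Add the sources as powers (linear), then convert back to dB:
L_total = 10·log₁₀(10^(67.6/10) + 10^(69.2/10) + 10^(72.0/10)) = 10·log₁₀(29920000) = 74.76 dB SPL.

74.76 dB SPL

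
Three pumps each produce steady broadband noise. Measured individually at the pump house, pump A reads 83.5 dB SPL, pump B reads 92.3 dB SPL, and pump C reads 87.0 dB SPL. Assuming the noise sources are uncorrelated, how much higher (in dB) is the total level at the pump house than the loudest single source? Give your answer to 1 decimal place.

Uncorrelated sources add in intensity (power), not in dB.
L_total = 10·log₁₀(10^(83.5/10) + 10^(92.3/10) + 10^(87.0/10)) = 93.84 dB SPL.
Excess over the loudest (92.3 dB): 93.84 − 92.3 = 1.5 dB.

1.5 dB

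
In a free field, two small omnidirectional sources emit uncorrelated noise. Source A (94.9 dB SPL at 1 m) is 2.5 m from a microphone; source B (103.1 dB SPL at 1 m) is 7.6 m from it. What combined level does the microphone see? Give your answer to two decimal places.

At the listener: L_A = 94.9 − 20·log₁₀(2.5) = 86.941 dB; L_B = 103.1 − 20·log₁₀(7.6) = 85.484 dB.
Combined: 10·log₁₀(10^(86.941/10)+10^(85.484/10)) = 89.28 dB SPL.

89.28 dB SPL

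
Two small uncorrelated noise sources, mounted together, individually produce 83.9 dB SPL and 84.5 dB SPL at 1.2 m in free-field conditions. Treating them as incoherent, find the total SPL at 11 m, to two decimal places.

67.98 dB SPL

Combined at 1.2 m: 10·log₁₀(10^(83.9/10)+10^(84.5/10)) = 87.221 dB SPL.
Then apply −20·log₁₀(11/1.2) = -19.244 dB → 67.98 dB SPL.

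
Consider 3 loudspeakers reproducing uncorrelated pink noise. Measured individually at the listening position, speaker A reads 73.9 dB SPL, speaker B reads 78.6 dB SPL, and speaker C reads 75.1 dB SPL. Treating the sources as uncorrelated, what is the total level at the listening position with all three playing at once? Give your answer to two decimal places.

Add the sources as powers (linear), then convert back to dB:
L_total = 10·log₁₀(10^(73.9/10) + 10^(78.6/10) + 10^(75.1/10)) = 10·log₁₀(129400000) = 81.12 dB SPL.

81.12 dB SPL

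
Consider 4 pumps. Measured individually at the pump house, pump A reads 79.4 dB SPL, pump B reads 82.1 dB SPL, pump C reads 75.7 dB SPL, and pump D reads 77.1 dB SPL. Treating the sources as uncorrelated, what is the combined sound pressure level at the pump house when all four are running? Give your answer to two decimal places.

Uncorrelated sources add in intensity (power), not in dB.
L_total = 10·log₁₀(10^(79.4/10) + 10^(82.1/10) + 10^(75.7/10) + 10^(77.1/10)) = 10·log₁₀(337700000) = 85.29 dB SPL.

85.29 dB SPL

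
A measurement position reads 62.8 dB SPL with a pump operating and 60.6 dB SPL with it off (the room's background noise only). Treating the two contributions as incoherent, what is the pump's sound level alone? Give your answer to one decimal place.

58.8 dB SPL

Background correction is a power subtraction:
L_src = 10·log₁₀(10^(62.8/10) − 10^(60.6/10)) = 10·log₁₀(757300) = 58.8 dB SPL.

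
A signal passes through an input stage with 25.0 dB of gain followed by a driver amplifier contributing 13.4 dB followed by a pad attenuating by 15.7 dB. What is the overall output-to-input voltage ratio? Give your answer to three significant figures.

Net gain = 25.0 + 13.4 + (−15.7) = 22.7 dB.
Voltage ratio = 10^(22.7/20) = 13.6.

13.6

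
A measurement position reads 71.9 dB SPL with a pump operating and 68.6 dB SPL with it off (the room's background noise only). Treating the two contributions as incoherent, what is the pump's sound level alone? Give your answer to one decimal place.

Subtract intensities: L_src = 10·log₁₀(10^(L_total/10) − 10^(L_bg/10)).
L_src = 10·log₁₀(10^(71.9/10) − 10^(68.6/10)) = 10·log₁₀(8244000) = 69.2 dB SPL.

69.2 dB SPL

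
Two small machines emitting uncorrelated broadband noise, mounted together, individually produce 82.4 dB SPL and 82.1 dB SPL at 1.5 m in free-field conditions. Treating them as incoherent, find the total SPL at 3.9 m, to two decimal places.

Combined at 1.5 m: 10·log₁₀(10^(82.4/10)+10^(82.1/10)) = 85.263 dB SPL.
Then apply −20·log₁₀(3.9/1.5) = -8.299 dB → 76.96 dB SPL.

76.96 dB SPL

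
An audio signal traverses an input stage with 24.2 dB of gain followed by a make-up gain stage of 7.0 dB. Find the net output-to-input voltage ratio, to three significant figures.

Net gain = 24.2 + 7.0 = 31.2 dB.
Voltage ratio = 10^(31.2/20) = 36.3.

36.3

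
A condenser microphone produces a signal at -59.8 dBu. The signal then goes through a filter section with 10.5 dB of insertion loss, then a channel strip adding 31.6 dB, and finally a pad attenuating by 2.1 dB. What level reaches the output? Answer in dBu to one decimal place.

In dB, series stages simply add:
-59.8 − 10.5 + 31.6 − 2.1 = -40.8 dBu.

-40.8 dBu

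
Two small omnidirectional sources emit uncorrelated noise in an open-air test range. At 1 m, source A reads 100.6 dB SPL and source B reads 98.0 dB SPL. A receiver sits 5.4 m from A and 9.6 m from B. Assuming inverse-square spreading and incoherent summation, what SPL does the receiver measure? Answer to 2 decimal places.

86.65 dB SPL

At the listener: L_A = 100.6 − 20·log₁₀(5.4) = 85.952 dB; L_B = 98.0 − 20·log₁₀(9.6) = 78.355 dB.
Combined: 10·log₁₀(10^(85.952/10)+10^(78.355/10)) = 86.65 dB SPL.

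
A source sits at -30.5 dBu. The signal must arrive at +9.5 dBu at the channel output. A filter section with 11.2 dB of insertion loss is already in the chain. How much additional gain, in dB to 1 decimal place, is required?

51.2 dB

The required make-up gain is the shortfall in the dB sum.
G = +9.5 − (-30.5) + 11.2 = 51.2 dB.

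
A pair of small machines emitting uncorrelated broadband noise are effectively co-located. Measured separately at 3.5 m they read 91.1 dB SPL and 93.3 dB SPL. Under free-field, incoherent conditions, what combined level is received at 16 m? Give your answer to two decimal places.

82.15 dB SPL

Combined at 3.5 m: 10·log₁₀(10^(91.1/10)+10^(93.3/10)) = 95.348 dB SPL.
Then apply −20·log₁₀(16/3.5) = -13.201 dB → 82.15 dB SPL.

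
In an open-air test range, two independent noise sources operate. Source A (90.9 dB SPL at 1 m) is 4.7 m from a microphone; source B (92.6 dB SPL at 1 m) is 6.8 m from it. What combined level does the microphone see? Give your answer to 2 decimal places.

At the listener: L_A = 90.9 − 20·log₁₀(4.7) = 77.458 dB; L_B = 92.6 − 20·log₁₀(6.8) = 75.950 dB.
Combined: 10·log₁₀(10^(77.458/10)+10^(75.950/10)) = 79.78 dB SPL.

79.78 dB SPL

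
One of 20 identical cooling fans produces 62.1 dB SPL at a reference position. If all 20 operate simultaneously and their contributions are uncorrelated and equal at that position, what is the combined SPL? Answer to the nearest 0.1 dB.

20 equal incoherent sources raise the level by 10·log₁₀(20) = 13.01 dB.
L_total = 62.1 + 13.01 = 75.1 dB SPL.

75.1 dB SPL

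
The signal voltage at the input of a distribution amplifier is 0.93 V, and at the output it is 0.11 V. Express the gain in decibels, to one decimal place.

Voltage ratio → dB uses the 20·log₁₀ form:
20·log₁₀(0.11/0.93) = 20·log₁₀(0.1183) = -18.5 dB.

-18.5 dB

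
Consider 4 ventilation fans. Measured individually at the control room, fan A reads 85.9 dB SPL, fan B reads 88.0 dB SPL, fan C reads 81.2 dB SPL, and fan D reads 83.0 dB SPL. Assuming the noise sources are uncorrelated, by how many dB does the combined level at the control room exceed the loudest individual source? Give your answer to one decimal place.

3.3 dB

Add the sources as powers (linear), then convert back to dB:
L_total = 10·log₁₀(10^(85.9/10) + 10^(88.0/10) + 10^(81.2/10) + 10^(83.0/10)) = 91.31 dB SPL.
Excess over the loudest (88.0 dB): 91.31 − 88.0 = 3.3 dB.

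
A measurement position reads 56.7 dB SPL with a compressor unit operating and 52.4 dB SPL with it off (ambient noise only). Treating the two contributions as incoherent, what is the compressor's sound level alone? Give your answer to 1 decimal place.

Remove the background by subtracting linear intensities:
L_src = 10·log₁₀(10^(56.7/10) − 10^(52.4/10)) = 10·log₁₀(294000) = 54.7 dB SPL.

54.7 dB SPL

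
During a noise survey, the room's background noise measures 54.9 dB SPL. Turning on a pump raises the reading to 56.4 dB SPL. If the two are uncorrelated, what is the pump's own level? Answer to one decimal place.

51.1 dB SPL

Remove the background by subtracting linear intensities:
L_src = 10·log₁₀(10^(56.4/10) − 10^(54.9/10)) = 10·log₁₀(127500) = 51.1 dB SPL.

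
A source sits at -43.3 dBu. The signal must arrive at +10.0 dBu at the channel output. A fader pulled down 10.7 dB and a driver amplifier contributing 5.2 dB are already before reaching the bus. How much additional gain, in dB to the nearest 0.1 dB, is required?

58.8 dB

The required make-up gain is the shortfall in the dB sum.
G = +10.0 − (-43.3) + 10.7 − 5.2 = 58.8 dB.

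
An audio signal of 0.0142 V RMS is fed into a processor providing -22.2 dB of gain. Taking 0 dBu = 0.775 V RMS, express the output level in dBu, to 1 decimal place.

-56.9 dBu

Input level: 20·log₁₀(0.0142/0.775) = -34.74 dBu.
Output: -34.74 − 22.2 = -56.9 dBu.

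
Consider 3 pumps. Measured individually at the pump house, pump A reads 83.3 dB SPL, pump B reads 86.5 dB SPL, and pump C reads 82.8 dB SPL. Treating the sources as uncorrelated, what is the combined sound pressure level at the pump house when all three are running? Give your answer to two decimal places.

89.30 dB SPL

Add the sources as powers (linear), then convert back to dB:
L_total = 10·log₁₀(10^(83.3/10) + 10^(86.5/10) + 10^(82.8/10)) = 10·log₁₀(851000000) = 89.30 dB SPL.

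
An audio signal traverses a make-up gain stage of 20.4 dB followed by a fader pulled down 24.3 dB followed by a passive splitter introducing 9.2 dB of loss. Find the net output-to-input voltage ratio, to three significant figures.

0.221

Net gain = 20.4 + (−24.3) + (−9.2) = -13.1 dB.
Voltage ratio = 10^(-13.1/20) = 0.221.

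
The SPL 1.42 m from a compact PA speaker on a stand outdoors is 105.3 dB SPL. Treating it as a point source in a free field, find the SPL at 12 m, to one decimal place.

Free-field point source: level drops by 20·log₁₀ of the distance ratio.
ΔL = −20·log₁₀(12/1.42) = -18.54 dB, so L₂ = 105.3 + (-18.54) = 86.8 dB SPL.

86.8 dB SPL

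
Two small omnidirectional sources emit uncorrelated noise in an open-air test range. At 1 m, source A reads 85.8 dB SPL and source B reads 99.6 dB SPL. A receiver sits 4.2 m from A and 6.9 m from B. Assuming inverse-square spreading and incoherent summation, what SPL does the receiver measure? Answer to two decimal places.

83.29 dB SPL

At the listener: L_A = 85.8 − 20·log₁₀(4.2) = 73.335 dB; L_B = 99.6 − 20·log₁₀(6.9) = 82.823 dB.
Combined: 10·log₁₀(10^(73.335/10)+10^(82.823/10)) = 83.29 dB SPL.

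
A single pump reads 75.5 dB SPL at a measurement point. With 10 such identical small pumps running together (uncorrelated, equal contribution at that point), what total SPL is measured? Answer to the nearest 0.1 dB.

85.5 dB SPL

10 equal incoherent sources raise the level by 10·log₁₀(10) = 10.00 dB.
L_total = 75.5 + 10.00 = 85.5 dB SPL.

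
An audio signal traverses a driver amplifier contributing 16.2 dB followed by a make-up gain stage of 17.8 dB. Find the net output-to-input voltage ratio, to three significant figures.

Net gain = 16.2 + 17.8 = 34.0 dB.
Voltage ratio = 10^(34.0/20) = 50.1.

50.1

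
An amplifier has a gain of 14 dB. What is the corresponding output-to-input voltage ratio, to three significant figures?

5.01

Voltage ratio = 10^(dB/20).
10^(14/20) = 10^(0.7000) = 5.01.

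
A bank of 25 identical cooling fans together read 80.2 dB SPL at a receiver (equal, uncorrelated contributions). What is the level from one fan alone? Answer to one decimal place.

66.2 dB SPL

25 equal incoherent sources add 10·log₁₀(25) = 13.98 dB over one source.
L_one = 80.2 − 13.98 = 66.2 dB SPL.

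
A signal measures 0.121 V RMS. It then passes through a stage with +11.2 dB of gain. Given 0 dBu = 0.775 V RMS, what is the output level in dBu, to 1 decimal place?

Input level: 20·log₁₀(0.121/0.775) = -16.13 dBu.
Output: -16.13 + 11.2 = -4.9 dBu.

-4.9 dBu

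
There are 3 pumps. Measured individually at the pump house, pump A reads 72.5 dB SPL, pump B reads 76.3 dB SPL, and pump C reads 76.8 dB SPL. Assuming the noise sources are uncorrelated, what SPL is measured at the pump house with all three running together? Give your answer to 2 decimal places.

80.35 dB SPL

Incoherent sources sum as intensities:
L_total = 10·log₁₀(10^(72.5/10) + 10^(76.3/10) + 10^(76.8/10)) = 10·log₁₀(108300000) = 80.35 dB SPL.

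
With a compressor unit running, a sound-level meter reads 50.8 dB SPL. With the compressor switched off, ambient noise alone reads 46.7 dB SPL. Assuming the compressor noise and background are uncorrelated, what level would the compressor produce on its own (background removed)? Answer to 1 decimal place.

Remove the background by subtracting linear intensities:
L_src = 10·log₁₀(10^(50.8/10) − 10^(46.7/10)) = 10·log₁₀(73450) = 48.7 dB SPL.

48.7 dB SPL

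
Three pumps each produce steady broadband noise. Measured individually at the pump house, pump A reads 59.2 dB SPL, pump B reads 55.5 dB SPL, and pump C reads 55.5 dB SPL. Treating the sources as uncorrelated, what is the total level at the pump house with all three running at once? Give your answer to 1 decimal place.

Incoherent sources sum as intensities:
L_total = 10·log₁₀(10^(59.2/10) + 10^(55.5/10) + 10^(55.5/10)) = 10·log₁₀(1541000) = 61.9 dB SPL.

61.9 dB SPL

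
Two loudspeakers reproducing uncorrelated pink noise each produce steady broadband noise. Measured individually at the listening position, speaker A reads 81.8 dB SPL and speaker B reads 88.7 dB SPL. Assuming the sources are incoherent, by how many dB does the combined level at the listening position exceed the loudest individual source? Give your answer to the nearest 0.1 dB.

Incoherent sources sum as intensities:
L_total = 10·log₁₀(10^(81.8/10) + 10^(88.7/10)) = 89.51 dB SPL.
Excess over the loudest (88.7 dB): 89.51 − 88.7 = 0.8 dB.

0.8 dB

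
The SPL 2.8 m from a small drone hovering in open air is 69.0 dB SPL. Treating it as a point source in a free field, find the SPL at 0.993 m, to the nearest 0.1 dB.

78.0 dB SPL

For a point source in a free field, ΔL = −20·log₁₀(d₂/d₁).
ΔL = −20·log₁₀(0.993/2.8) = 9.00 dB, so L₂ = 69.0 + (9.00) = 78.0 dB SPL.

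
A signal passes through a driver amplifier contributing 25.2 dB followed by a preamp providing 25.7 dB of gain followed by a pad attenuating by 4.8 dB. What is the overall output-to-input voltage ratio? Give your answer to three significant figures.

202

Net gain = 25.2 + 25.7 + (−4.8) = 46.1 dB.
Voltage ratio = 10^(46.1/20) = 202.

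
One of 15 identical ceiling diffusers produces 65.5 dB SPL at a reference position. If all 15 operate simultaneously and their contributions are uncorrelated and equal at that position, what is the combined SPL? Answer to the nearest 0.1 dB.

15 equal incoherent sources raise the level by 10·log₁₀(15) = 11.76 dB.
L_total = 65.5 + 11.76 = 77.3 dB SPL.

77.3 dB SPL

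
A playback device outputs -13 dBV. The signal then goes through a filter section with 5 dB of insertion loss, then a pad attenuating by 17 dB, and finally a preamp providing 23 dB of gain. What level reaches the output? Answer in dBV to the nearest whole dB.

In dB, series stages simply add:
-13 − 5 − 17 + 23 = -12 dBV.

-12 dBV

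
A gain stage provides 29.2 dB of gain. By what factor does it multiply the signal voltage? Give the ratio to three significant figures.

28.8

Voltage ratio = 10^(dB/20).
10^(29.2/20) = 10^(1.460) = 28.8.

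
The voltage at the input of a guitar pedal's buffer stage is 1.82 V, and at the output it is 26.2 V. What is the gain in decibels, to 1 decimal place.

23.2 dB

For a voltage ratio, dB = 20·log₁₀(V₂/V₁).
20·log₁₀(26.2/1.82) = 20·log₁₀(14.40) = 23.2 dB.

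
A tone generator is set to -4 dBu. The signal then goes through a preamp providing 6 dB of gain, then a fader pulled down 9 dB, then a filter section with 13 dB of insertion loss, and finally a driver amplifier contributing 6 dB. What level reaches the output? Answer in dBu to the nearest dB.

-14 dBu

Gain stages sum in dB:
-4 + 6 − 9 − 13 + 6 = -14 dBu.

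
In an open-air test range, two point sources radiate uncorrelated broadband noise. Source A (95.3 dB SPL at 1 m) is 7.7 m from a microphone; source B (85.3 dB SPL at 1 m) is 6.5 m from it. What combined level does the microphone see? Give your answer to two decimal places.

At the listener: L_A = 95.3 − 20·log₁₀(7.7) = 77.570 dB; L_B = 85.3 − 20·log₁₀(6.5) = 69.042 dB.
Combined: 10·log₁₀(10^(77.570/10)+10^(69.042/10)) = 78.14 dB SPL.

78.14 dB SPL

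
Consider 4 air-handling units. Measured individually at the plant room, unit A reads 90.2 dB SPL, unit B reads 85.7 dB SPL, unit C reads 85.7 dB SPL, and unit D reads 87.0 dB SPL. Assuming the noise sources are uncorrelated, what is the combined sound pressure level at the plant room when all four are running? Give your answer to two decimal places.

93.60 dB SPL

Add the sources as powers (linear), then convert back to dB:
L_total = 10·log₁₀(10^(90.2/10) + 10^(85.7/10) + 10^(85.7/10) + 10^(87.0/10)) = 10·log₁₀(2291000000) = 93.60 dB SPL.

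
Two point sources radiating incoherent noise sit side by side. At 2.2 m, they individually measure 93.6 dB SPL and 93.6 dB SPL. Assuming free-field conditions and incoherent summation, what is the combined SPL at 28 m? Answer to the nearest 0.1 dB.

74.5 dB SPL

Combined at 2.2 m: 10·log₁₀(10^(93.6/10)+10^(93.6/10)) = 96.61 dB SPL.
Then apply −20·log₁₀(28/2.2) = -22.09 dB → 74.5 dB SPL.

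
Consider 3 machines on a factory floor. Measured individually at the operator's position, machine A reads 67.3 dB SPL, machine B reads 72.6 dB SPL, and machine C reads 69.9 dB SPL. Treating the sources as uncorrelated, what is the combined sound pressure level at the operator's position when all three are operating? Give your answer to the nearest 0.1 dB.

Incoherent sources sum as intensities:
L_total = 10·log₁₀(10^(67.3/10) + 10^(72.6/10) + 10^(69.9/10)) = 10·log₁₀(33340000) = 75.2 dB SPL.

75.2 dB SPL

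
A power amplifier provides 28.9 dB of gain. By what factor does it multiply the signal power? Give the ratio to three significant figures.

776

Power ratio = 10^(dB/10).
10^(28.9/10) = 10^(2.890) = 776.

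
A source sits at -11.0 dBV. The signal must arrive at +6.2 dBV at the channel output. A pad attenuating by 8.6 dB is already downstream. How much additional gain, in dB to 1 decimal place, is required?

The required make-up gain is the shortfall in the dB sum.
G = +6.2 − (-11.0) + 8.6 = 25.8 dB.

25.8 dB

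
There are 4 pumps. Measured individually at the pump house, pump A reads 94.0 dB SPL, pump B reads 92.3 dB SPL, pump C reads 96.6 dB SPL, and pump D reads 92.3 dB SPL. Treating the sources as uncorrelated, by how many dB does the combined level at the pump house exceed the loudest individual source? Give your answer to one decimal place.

Uncorrelated sources add in intensity (power), not in dB.
L_total = 10·log₁₀(10^(94.0/10) + 10^(92.3/10) + 10^(96.6/10) + 10^(92.3/10)) = 100.20 dB SPL.
Excess over the loudest (96.6 dB): 100.20 − 96.6 = 3.6 dB.

3.6 dB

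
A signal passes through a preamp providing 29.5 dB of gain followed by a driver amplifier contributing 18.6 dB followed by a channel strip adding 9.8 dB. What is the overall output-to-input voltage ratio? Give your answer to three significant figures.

785

Net gain = 29.5 + 18.6 + 9.8 = 57.9 dB.
Voltage ratio = 10^(57.9/20) = 785.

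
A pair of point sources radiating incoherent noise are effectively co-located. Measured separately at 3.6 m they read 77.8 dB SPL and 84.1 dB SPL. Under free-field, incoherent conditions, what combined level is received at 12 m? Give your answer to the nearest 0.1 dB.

Combined at 3.6 m: 10·log₁₀(10^(77.8/10)+10^(84.1/10)) = 85.01 dB SPL.
Then apply −20·log₁₀(12/3.6) = -10.46 dB → 74.6 dB SPL.

74.6 dB SPL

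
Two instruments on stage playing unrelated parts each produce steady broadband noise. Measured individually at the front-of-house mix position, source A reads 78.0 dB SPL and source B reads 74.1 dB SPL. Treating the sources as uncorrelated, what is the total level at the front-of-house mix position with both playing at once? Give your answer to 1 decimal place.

Incoherent sources sum as intensities:
L_total = 10·log₁₀(10^(78.0/10) + 10^(74.1/10)) = 10·log₁₀(88800000) = 79.5 dB SPL.

79.5 dB SPL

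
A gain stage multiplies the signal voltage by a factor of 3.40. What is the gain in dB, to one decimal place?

For a voltage ratio, dB = 20·log₁₀(V₂/V₁).
20·log₁₀(3.40) = 10.6 dB.

10.6 dB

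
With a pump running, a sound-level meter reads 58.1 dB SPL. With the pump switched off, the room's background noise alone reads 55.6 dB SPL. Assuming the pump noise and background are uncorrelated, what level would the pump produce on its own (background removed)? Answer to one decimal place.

54.5 dB SPL

Background correction is a power subtraction:
L_src = 10·log₁₀(10^(58.1/10) − 10^(55.6/10)) = 10·log₁₀(282600) = 54.5 dB SPL.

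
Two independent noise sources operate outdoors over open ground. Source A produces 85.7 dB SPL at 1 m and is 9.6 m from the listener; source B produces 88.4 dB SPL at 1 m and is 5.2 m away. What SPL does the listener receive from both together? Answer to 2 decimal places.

At the listener: L_A = 85.7 − 20·log₁₀(9.6) = 66.055 dB; L_B = 88.4 − 20·log₁₀(5.2) = 74.080 dB.
Combined: 10·log₁₀(10^(66.055/10)+10^(74.080/10)) = 74.72 dB SPL.

74.72 dB SPL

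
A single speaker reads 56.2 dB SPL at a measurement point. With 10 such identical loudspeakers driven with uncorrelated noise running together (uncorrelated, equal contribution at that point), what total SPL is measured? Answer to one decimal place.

10 equal incoherent sources raise the level by 10·log₁₀(10) = 10.00 dB.
L_total = 56.2 + 10.00 = 66.2 dB SPL.

66.2 dB SPL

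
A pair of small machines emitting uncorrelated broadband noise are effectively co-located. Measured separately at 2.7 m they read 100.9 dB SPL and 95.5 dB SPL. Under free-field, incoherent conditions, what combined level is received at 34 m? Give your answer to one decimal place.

80.0 dB SPL

Combined at 2.7 m: 10·log₁₀(10^(100.9/10)+10^(95.5/10)) = 102.00 dB SPL.
Then apply −20·log₁₀(34/2.7) = -22.00 dB → 80.0 dB SPL.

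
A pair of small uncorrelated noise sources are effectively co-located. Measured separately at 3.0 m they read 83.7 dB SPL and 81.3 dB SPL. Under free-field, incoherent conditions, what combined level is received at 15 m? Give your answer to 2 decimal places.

71.69 dB SPL

Combined at 3.0 m: 10·log₁₀(10^(83.7/10)+10^(81.3/10)) = 85.674 dB SPL.
Then apply −20·log₁₀(15/3.0) = -13.979 dB → 71.69 dB SPL.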